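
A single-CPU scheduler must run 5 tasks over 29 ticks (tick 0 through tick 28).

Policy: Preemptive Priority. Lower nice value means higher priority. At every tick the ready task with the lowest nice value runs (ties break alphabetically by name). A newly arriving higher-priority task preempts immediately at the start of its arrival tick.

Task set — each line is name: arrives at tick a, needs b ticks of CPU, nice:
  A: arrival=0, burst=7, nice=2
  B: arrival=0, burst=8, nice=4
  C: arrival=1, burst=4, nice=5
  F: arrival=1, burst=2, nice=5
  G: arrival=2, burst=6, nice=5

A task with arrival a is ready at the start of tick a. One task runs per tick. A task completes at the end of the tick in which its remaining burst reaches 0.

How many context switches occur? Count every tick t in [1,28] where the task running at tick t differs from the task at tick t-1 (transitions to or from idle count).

context switches = 5

t=0: ready={A,B} → run A
t=1: ready={A,B,C,F} → run A
t=2: ready={A,B,C,F,G} → run A
t=3: ready={A,B,C,F,G} → run A
t=4: ready={A,B,C,F,G} → run A
t=5: ready={A,B,C,F,G} → run A
t=6: ready={A,B,C,F,G} → run A
t=7: ready={B,C,F,G} → run B
t=8: ready={B,C,F,G} → run B
t=9: ready={B,C,F,G} → run B
t=10: ready={B,C,F,G} → run B
t=11: ready={B,C,F,G} → run B
t=12: ready={B,C,F,G} → run B
t=13: ready={B,C,F,G} → run B
t=14: ready={B,C,F,G} → run B
t=15: ready={C,F,G} → run C
t=16: ready={C,F,G} → run C
t=17: ready={C,F,G} → run C
t=18: ready={C,F,G} → run C
t=19: ready={F,G} → run F
t=20: ready={F,G} → run F
t=21: ready={G} → run G
t=22: ready={G} → run G
t=23: ready={G} → run G
t=24: ready={G} → run G
t=25: ready={G} → run G
t=26: ready={G} → run G
t=27: (idle)
t=28: (idle)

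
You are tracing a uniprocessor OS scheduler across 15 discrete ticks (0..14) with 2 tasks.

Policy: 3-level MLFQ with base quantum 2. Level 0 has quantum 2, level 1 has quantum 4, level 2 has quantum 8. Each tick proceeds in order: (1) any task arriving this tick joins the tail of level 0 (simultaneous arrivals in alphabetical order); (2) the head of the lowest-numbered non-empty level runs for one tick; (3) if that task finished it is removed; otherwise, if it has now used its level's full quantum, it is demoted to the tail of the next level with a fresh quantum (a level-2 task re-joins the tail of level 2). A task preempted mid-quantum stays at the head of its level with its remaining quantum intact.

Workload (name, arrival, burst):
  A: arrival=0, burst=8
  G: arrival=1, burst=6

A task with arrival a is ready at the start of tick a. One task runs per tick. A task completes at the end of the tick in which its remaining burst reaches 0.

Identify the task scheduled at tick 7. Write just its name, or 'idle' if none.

t=0: L0/L1/L2 = A/-/- → run A
t=1: L0/L1/L2 = AG/-/- → run A
t=2: L0/L1/L2 = G/A/- → run G
t=3: L0/L1/L2 = G/A/- → run G
t=4: L0/L1/L2 = -/AG/- → run A
t=5: L0/L1/L2 = -/AG/- → run A
t=6: L0/L1/L2 = -/AG/- → run A
t=7: L0/L1/L2 = -/AG/- → run A
t=8: L0/L1/L2 = -/G/A → run G
t=9: L0/L1/L2 = -/G/A → run G
t=10: L0/L1/L2 = -/G/A → run G
t=11: L0/L1/L2 = -/G/A → run G
t=12: L0/L1/L2 = -/-/A → run A
t=13: L0/L1/L2 = -/-/A → run A
t=14: (idle)

running at tick 7 = A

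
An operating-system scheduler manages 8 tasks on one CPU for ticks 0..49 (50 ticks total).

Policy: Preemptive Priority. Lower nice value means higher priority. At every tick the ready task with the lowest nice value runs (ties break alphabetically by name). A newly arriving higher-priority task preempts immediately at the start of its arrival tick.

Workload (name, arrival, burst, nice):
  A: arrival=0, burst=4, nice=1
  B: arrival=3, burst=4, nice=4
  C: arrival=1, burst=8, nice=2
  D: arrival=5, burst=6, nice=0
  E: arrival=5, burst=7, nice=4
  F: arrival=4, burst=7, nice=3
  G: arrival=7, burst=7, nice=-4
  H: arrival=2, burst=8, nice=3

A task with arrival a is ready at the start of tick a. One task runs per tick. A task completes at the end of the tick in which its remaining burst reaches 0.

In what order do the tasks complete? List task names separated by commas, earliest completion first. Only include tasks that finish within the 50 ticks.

completion order = A, G, D, C, F, H, B

t=0: ready={A} → run A
t=1: ready={A,C} → run A
t=2: ready={A,C,H} → run A
t=3: ready={A,B,C,H} → run A
t=4: ready={B,C,F,H} → run C
t=5: ready={B,C,D,E,F,H} → run D
t=6: ready={B,C,D,E,F,H} → run D
t=7: ready={B,C,D,E,F,G,H} → run G
t=8: ready={B,C,D,E,F,G,H} → run G
t=9: ready={B,C,D,E,F,G,H} → run G
t=10: ready={B,C,D,E,F,G,H} → run G
t=11: ready={B,C,D,E,F,G,H} → run G
t=12: ready={B,C,D,E,F,G,H} → run G
t=13: ready={B,C,D,E,F,G,H} → run G
t=14: ready={B,C,D,E,F,H} → run D
t=15: ready={B,C,D,E,F,H} → run D
t=16: ready={B,C,D,E,F,H} → run D
t=17: ready={B,C,D,E,F,H} → run D
t=18: ready={B,C,E,F,H} → run C
t=19: ready={B,C,E,F,H} → run C
t=20: ready={B,C,E,F,H} → run C
t=21: ready={B,C,E,F,H} → run C
t=22: ready={B,C,E,F,H} → run C
t=23: ready={B,C,E,F,H} → run C
t=24: ready={B,C,E,F,H} → run C
t=25: ready={B,E,F,H} → run F
t=26: ready={B,E,F,H} → run F
t=27: ready={B,E,F,H} → run F
t=28: ready={B,E,F,H} → run F
t=29: ready={B,E,F,H} → run F
t=30: ready={B,E,F,H} → run F
t=31: ready={B,E,F,H} → run F
t=32: ready={B,E,H} → run H
t=33: ready={B,E,H} → run H
t=34: ready={B,E,H} → run H
t=35: ready={B,E,H} → run H
t=36: ready={B,E,H} → run H
t=37: ready={B,E,H} → run H
t=38: ready={B,E,H} → run H
t=39: ready={B,E,H} → run H
t=40: ready={B,E} → run B
t=41: ready={B,E} → run B
t=42: ready={B,E} → run B
t=43: ready={B,E} → run B
t=44: ready={E} → run E
t=45: ready={E} → run E
t=46: ready={E} → run E
t=47: ready={E} → run E
t=48: ready={E} → run E
t=49: ready={E} → run E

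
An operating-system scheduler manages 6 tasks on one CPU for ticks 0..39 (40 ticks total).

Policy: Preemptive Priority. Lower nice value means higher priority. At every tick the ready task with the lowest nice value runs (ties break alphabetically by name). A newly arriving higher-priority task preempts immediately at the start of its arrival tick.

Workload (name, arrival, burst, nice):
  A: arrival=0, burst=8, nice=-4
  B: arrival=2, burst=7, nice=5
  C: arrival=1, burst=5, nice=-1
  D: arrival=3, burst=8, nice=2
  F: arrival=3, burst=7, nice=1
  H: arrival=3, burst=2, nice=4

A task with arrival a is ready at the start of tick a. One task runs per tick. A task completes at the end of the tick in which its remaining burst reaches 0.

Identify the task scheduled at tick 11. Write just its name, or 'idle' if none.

t=0: ready={A} → run A
t=1: ready={A,C} → run A
t=2: ready={A,B,C} → run A
t=3: ready={A,B,C,D,F,H} → run A
t=4: ready={A,B,C,D,F,H} → run A
t=5: ready={A,B,C,D,F,H} → run A
t=6: ready={A,B,C,D,F,H} → run A
t=7: ready={A,B,C,D,F,H} → run A
t=8: ready={B,C,D,F,H} → run C
t=9: ready={B,C,D,F,H} → run C
t=10: ready={B,C,D,F,H} → run C
t=11: ready={B,C,D,F,H} → run C
t=12: ready={B,C,D,F,H} → run C
t=13: ready={B,D,F,H} → run F
t=14: ready={B,D,F,H} → run F
t=15: ready={B,D,F,H} → run F
t=16: ready={B,D,F,H} → run F
t=17: ready={B,D,F,H} → run F
t=18: ready={B,D,F,H} → run F
t=19: ready={B,D,F,H} → run F
t=20: ready={B,D,H} → run D
t=21: ready={B,D,H} → run D
t=22: ready={B,D,H} → run D
t=23: ready={B,D,H} → run D
t=24: ready={B,D,H} → run D
t=25: ready={B,D,H} → run D
t=26: ready={B,D,H} → run D
t=27: ready={B,D,H} → run D
t=28: ready={B,H} → run H
t=29: ready={B,H} → run H
t=30: ready={B} → run B
t=31: ready={B} → run B
t=32: ready={B} → run B
t=33: ready={B} → run B
t=34: ready={B} → run B
t=35: ready={B} → run B
t=36: ready={B} → run B
t=37: (idle)
t=38: (idle)
t=39: (idle)

running at tick 11 = C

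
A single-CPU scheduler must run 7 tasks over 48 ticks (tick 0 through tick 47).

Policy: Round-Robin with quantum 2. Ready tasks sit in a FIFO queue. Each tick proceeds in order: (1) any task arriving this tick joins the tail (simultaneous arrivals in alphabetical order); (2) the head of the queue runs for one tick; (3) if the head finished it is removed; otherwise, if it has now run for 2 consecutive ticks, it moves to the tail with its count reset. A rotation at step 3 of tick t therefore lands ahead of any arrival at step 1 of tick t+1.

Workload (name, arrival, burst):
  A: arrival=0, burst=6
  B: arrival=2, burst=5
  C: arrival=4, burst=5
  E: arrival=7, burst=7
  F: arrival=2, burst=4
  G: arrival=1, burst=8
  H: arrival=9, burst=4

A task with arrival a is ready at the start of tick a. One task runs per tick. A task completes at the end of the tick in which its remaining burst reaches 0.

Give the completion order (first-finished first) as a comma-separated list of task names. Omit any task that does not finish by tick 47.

completion order = A, F, B, H, G, C, E

t=0: queue=[A] q_used=0 → run A
t=1: queue=[A,G] q_used=1 → run A
t=2: queue=[G,A,B,F] q_used=0 → run G
t=3: queue=[G,A,B,F] q_used=1 → run G
t=4: queue=[A,B,F,G,C] q_used=0 → run A
t=5: queue=[A,B,F,G,C] q_used=1 → run A
t=6: queue=[B,F,G,C,A] q_used=0 → run B
t=7: queue=[B,F,G,C,A,E] q_used=1 → run B
t=8: queue=[F,G,C,A,E,B] q_used=0 → run F
t=9: queue=[F,G,C,A,E,B,H] q_used=1 → run F
t=10: queue=[G,C,A,E,B,H,F] q_used=0 → run G
t=11: queue=[G,C,A,E,B,H,F] q_used=1 → run G
t=12: queue=[C,A,E,B,H,F,G] q_used=0 → run C
t=13: queue=[C,A,E,B,H,F,G] q_used=1 → run C
t=14: queue=[A,E,B,H,F,G,C] q_used=0 → run A
t=15: queue=[A,E,B,H,F,G,C] q_used=1 → run A
t=16: queue=[E,B,H,F,G,C] q_used=0 → run E
t=17: queue=[E,B,H,F,G,C] q_used=1 → run E
t=18: queue=[B,H,F,G,C,E] q_used=0 → run B
t=19: queue=[B,H,F,G,C,E] q_used=1 → run B
t=20: queue=[H,F,G,C,E,B] q_used=0 → run H
t=21: queue=[H,F,G,C,E,B] q_used=1 → run H
t=22: queue=[F,G,C,E,B,H] q_used=0 → run F
t=23: queue=[F,G,C,E,B,H] q_used=1 → run F
t=24: queue=[G,C,E,B,H] q_used=0 → run G
t=25: queue=[G,C,E,B,H] q_used=1 → run G
t=26: queue=[C,E,B,H,G] q_used=0 → run C
t=27: queue=[C,E,B,H,G] q_used=1 → run C
t=28: queue=[E,B,H,G,C] q_used=0 → run E
t=29: queue=[E,B,H,G,C] q_used=1 → run E
t=30: queue=[B,H,G,C,E] q_used=0 → run B
t=31: queue=[H,G,C,E] q_used=0 → run H
t=32: queue=[H,G,C,E] q_used=1 → run H
t=33: queue=[G,C,E] q_used=0 → run G
t=34: queue=[G,C,E] q_used=1 → run G
t=35: queue=[C,E] q_used=0 → run C
t=36: queue=[E] q_used=0 → run E
t=37: queue=[E] q_used=1 → run E
t=38: queue=[E] q_used=0 → run E
t=39: (idle)
t=40: (idle)
t=41: (idle)
t=42: (idle)
t=43: (idle)
t=44: (idle)
t=45: (idle)
t=46: (idle)
t=47: (idle)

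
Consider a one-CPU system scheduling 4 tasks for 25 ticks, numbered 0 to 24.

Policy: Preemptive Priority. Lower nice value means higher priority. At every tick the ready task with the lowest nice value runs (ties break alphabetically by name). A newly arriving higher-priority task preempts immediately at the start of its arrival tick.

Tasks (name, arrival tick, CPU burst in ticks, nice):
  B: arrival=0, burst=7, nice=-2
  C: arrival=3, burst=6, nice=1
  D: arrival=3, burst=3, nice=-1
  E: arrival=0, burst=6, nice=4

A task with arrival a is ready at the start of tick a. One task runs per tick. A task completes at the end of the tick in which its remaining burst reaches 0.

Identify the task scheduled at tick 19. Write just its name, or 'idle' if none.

running at tick 19 = E

t=0: ready={B,E} → run B
t=1: ready={B,E} → run B
t=2: ready={B,E} → run B
t=3: ready={B,C,D,E} → run B
t=4: ready={B,C,D,E} → run B
t=5: ready={B,C,D,E} → run B
t=6: ready={B,C,D,E} → run B
t=7: ready={C,D,E} → run D
t=8: ready={C,D,E} → run D
t=9: ready={C,D,E} → run D
t=10: ready={C,E} → run C
t=11: ready={C,E} → run C
t=12: ready={C,E} → run C
t=13: ready={C,E} → run C
t=14: ready={C,E} → run C
t=15: ready={C,E} → run C
t=16: ready={E} → run E
t=17: ready={E} → run E
t=18: ready={E} → run E
t=19: ready={E} → run E
t=20: ready={E} → run E
t=21: ready={E} → run E
t=22: (idle)
t=23: (idle)
t=24: (idle)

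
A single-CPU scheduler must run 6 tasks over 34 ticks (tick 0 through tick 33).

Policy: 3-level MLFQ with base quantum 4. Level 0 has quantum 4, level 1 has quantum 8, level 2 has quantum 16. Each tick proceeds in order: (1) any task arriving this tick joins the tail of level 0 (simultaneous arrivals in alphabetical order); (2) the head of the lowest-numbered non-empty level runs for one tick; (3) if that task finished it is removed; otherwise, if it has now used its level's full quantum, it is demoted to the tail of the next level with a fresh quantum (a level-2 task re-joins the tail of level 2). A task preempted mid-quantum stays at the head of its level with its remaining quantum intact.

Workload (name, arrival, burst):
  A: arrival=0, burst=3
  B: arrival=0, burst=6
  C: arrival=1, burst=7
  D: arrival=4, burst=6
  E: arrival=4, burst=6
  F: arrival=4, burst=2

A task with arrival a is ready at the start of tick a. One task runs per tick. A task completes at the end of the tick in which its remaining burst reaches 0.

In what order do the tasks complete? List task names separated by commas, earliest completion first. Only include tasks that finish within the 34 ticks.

t=0: L0/L1/L2 = AB/-/- → run A
t=1: L0/L1/L2 = ABC/-/- → run A
t=2: L0/L1/L2 = ABC/-/- → run A
t=3: L0/L1/L2 = BC/-/- → run B
t=4: L0/L1/L2 = BCDEF/-/- → run B
t=5: L0/L1/L2 = BCDEF/-/- → run B
t=6: L0/L1/L2 = BCDEF/-/- → run B
t=7: L0/L1/L2 = CDEF/B/- → run C
t=8: L0/L1/L2 = CDEF/B/- → run C
t=9: L0/L1/L2 = CDEF/B/- → run C
t=10: L0/L1/L2 = CDEF/B/- → run C
t=11: L0/L1/L2 = DEF/BC/- → run D
t=12: L0/L1/L2 = DEF/BC/- → run D
t=13: L0/L1/L2 = DEF/BC/- → run D
t=14: L0/L1/L2 = DEF/BC/- → run D
t=15: L0/L1/L2 = EF/BCD/- → run E
t=16: L0/L1/L2 = EF/BCD/- → run E
t=17: L0/L1/L2 = EF/BCD/- → run E
t=18: L0/L1/L2 = EF/BCD/- → run E
t=19: L0/L1/L2 = F/BCDE/- → run F
t=20: L0/L1/L2 = F/BCDE/- → run F
t=21: L0/L1/L2 = -/BCDE/- → run B
t=22: L0/L1/L2 = -/BCDE/- → run B
t=23: L0/L1/L2 = -/CDE/- → run C
t=24: L0/L1/L2 = -/CDE/- → run C
t=25: L0/L1/L2 = -/CDE/- → run C
t=26: L0/L1/L2 = -/DE/- → run D
t=27: L0/L1/L2 = -/DE/- → run D
t=28: L0/L1/L2 = -/E/- → run E
t=29: L0/L1/L2 = -/E/- → run E
t=30: (idle)
t=31: (idle)
t=32: (idle)
t=33: (idle)

completion order = A, F, B, C, D, E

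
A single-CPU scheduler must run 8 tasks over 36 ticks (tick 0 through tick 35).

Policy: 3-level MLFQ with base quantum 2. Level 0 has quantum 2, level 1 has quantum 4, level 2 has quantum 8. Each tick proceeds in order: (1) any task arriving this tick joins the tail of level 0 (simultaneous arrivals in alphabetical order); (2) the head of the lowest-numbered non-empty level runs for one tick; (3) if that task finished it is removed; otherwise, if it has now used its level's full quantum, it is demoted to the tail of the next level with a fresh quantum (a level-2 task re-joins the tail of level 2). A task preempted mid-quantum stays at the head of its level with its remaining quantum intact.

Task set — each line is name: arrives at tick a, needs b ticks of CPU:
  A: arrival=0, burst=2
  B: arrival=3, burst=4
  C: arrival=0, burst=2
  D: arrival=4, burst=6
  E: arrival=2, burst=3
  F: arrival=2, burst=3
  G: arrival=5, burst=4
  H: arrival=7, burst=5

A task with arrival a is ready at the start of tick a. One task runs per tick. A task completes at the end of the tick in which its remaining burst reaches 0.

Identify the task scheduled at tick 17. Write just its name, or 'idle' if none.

t=0: L0/L1/L2 = AC/-/- → run A
t=1: L0/L1/L2 = AC/-/- → run A
t=2: L0/L1/L2 = CEF/-/- → run C
t=3: L0/L1/L2 = CEFB/-/- → run C
t=4: L0/L1/L2 = EFBD/-/- → run E
t=5: L0/L1/L2 = EFBDG/-/- → run E
t=6: L0/L1/L2 = FBDG/E/- → run F
t=7: L0/L1/L2 = FBDGH/E/- → run F
t=8: L0/L1/L2 = BDGH/EF/- → run B
t=9: L0/L1/L2 = BDGH/EF/- → run B
t=10: L0/L1/L2 = DGH/EFB/- → run D
t=11: L0/L1/L2 = DGH/EFB/- → run D
t=12: L0/L1/L2 = GH/EFBD/- → run G
t=13: L0/L1/L2 = GH/EFBD/- → run G
t=14: L0/L1/L2 = H/EFBDG/- → run H
t=15: L0/L1/L2 = H/EFBDG/- → run H
t=16: L0/L1/L2 = -/EFBDGH/- → run E
t=17: L0/L1/L2 = -/FBDGH/- → run F
t=18: L0/L1/L2 = -/BDGH/- → run B
t=19: L0/L1/L2 = -/BDGH/- → run B
t=20: L0/L1/L2 = -/DGH/- → run D
t=21: L0/L1/L2 = -/DGH/- → run D
t=22: L0/L1/L2 = -/DGH/- → run D
t=23: L0/L1/L2 = -/DGH/- → run D
t=24: L0/L1/L2 = -/GH/- → run G
t=25: L0/L1/L2 = -/GH/- → run G
t=26: L0/L1/L2 = -/H/- → run H
t=27: L0/L1/L2 = -/H/- → run H
t=28: L0/L1/L2 = -/H/- → run H
t=29: (idle)
t=30: (idle)
t=31: (idle)
t=32: (idle)
t=33: (idle)
t=34: (idle)
t=35: (idle)

running at tick 17 = F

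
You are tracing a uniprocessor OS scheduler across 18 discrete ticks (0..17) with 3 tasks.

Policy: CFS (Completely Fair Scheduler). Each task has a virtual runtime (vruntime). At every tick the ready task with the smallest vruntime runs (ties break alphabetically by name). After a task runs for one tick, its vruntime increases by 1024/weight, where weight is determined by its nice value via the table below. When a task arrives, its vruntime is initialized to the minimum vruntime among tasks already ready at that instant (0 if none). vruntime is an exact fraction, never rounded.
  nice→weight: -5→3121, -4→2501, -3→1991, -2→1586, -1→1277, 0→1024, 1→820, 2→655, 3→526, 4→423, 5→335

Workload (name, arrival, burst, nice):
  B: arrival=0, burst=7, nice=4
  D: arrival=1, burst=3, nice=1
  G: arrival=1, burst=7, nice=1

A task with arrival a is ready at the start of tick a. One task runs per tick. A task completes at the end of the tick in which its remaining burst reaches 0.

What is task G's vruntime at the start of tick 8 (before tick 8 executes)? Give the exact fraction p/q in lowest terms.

t=0: vr[B=0] → run B
t=1: vr[B=1024/423 D=1024/423 G=1024/423] → run B
t=2: vr[B=2048/423 D=1024/423 G=1024/423] → run D
t=3: vr[B=2048/423 D=318208/86715 G=1024/423] → run G
t=4: vr[B=2048/423 D=318208/86715 G=318208/86715] → run D
t=5: vr[B=2048/423 D=426496/86715 G=318208/86715] → run G
t=6: vr[B=2048/423 D=426496/86715 G=426496/86715] → run B
t=7: vr[B=1024/141 D=426496/86715 G=426496/86715] → run D
t=8: vr[B=1024/141 G=426496/86715] → run G
t=9: vr[B=1024/141 G=534784/86715] → run G
t=10: vr[B=1024/141 G=643072/86715] → run B
t=11: vr[B=4096/423 G=643072/86715] → run G
t=12: vr[B=4096/423 G=150272/17343] → run G
t=13: vr[B=4096/423 G=859648/86715] → run B
t=14: vr[B=5120/423 G=859648/86715] → run G
t=15: vr[B=5120/423] → run B
t=16: vr[B=2048/141] → run B
t=17: (idle)

vruntime(G, start of tick 8) = 426496/86715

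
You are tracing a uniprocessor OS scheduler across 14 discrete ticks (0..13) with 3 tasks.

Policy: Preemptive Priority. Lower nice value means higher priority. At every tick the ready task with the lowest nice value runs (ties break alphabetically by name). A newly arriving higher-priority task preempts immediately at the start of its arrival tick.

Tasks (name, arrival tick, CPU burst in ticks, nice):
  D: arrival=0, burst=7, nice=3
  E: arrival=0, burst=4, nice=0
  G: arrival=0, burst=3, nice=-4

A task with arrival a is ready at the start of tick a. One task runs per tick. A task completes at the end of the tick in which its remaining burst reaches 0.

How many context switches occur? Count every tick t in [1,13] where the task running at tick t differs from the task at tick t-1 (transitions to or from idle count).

t=0: ready={D,E,G} → run G
t=1: ready={D,E,G} → run G
t=2: ready={D,E,G} → run G
t=3: ready={D,E} → run E
t=4: ready={D,E} → run E
t=5: ready={D,E} → run E
t=6: ready={D,E} → run E
t=7: ready={D} → run D
t=8: ready={D} → run D
t=9: ready={D} → run D
t=10: ready={D} → run D
t=11: ready={D} → run D
t=12: ready={D} → run D
t=13: ready={D} → run D

context switches = 2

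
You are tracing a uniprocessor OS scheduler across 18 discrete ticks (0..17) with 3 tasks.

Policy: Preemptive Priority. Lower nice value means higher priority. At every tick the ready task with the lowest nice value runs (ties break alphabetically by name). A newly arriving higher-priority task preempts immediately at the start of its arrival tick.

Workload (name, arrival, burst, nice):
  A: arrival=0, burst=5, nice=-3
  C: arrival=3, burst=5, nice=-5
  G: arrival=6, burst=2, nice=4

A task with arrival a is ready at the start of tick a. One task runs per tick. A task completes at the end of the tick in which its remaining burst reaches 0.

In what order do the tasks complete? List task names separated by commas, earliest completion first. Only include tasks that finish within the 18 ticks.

completion order = C, A, G

t=0: ready={A} → run A
t=1: ready={A} → run A
t=2: ready={A} → run A
t=3: ready={A,C} → run C
t=4: ready={A,C} → run C
t=5: ready={A,C} → run C
t=6: ready={A,C,G} → run C
t=7: ready={A,C,G} → run C
t=8: ready={A,G} → run A
t=9: ready={A,G} → run A
t=10: ready={G} → run G
t=11: ready={G} → run G
t=12: (idle)
t=13: (idle)
t=14: (idle)
t=15: (idle)
t=16: (idle)
t=17: (idle)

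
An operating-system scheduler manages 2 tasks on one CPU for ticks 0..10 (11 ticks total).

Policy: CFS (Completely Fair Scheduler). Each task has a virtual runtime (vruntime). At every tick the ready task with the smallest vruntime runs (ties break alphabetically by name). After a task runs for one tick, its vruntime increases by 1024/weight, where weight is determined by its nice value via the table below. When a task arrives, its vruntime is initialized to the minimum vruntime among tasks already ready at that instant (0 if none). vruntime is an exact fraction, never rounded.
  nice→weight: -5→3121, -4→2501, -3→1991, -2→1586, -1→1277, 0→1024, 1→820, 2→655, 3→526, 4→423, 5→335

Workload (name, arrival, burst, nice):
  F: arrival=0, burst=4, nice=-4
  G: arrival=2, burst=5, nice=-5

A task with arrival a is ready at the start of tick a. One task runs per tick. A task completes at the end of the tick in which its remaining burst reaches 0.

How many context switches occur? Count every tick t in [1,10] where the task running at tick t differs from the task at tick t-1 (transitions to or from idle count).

context switches = 4

t=0: vr[F=0] → run F
t=1: vr[F=1024/2501] → run F
t=2: vr[F=2048/2501 G=2048/2501] → run F
t=3: vr[F=3072/2501 G=2048/2501] → run G
t=4: vr[F=3072/2501 G=8952832/7805621] → run G
t=5: vr[F=3072/2501 G=11513856/7805621] → run F
t=6: vr[G=11513856/7805621] → run G
t=7: vr[G=14074880/7805621] → run G
t=8: vr[G=16635904/7805621] → run G
t=9: (idle)
t=10: (idle)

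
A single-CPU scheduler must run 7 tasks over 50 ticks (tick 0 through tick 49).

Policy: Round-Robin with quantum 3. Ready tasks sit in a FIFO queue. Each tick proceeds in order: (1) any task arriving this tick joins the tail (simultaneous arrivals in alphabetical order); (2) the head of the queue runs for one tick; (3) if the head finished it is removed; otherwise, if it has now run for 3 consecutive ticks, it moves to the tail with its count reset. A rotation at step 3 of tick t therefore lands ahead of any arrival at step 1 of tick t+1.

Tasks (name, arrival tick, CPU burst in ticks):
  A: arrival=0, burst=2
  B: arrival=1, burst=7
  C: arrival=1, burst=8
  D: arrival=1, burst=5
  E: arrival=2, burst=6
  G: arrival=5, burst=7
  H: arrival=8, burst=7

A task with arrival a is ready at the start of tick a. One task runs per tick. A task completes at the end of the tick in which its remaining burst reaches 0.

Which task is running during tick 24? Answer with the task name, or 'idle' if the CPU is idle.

running at tick 24 = H

t=0: queue=[A] q_used=0 → run A
t=1: queue=[A,B,C,D] q_used=1 → run A
t=2: queue=[B,C,D,E] q_used=0 → run B
t=3: queue=[B,C,D,E] q_used=1 → run B
t=4: queue=[B,C,D,E] q_used=2 → run B
t=5: queue=[C,D,E,B,G] q_used=0 → run C
t=6: queue=[C,D,E,B,G] q_used=1 → run C
t=7: queue=[C,D,E,B,G] q_used=2 → run C
t=8: queue=[D,E,B,G,C,H] q_used=0 → run D
t=9: queue=[D,E,B,G,C,H] q_used=1 → run D
t=10: queue=[D,E,B,G,C,H] q_used=2 → run D
t=11: queue=[E,B,G,C,H,D] q_used=0 → run E
t=12: queue=[E,B,G,C,H,D] q_used=1 → run E
t=13: queue=[E,B,G,C,H,D] q_used=2 → run E
t=14: queue=[B,G,C,H,D,E] q_used=0 → run B
t=15: queue=[B,G,C,H,D,E] q_used=1 → run B
t=16: queue=[B,G,C,H,D,E] q_used=2 → run B
t=17: queue=[G,C,H,D,E,B] q_used=0 → run G
t=18: queue=[G,C,H,D,E,B] q_used=1 → run G
t=19: queue=[G,C,H,D,E,B] q_used=2 → run G
t=20: queue=[C,H,D,E,B,G] q_used=0 → run C
t=21: queue=[C,H,D,E,B,G] q_used=1 → run C
t=22: queue=[C,H,D,E,B,G] q_used=2 → run C
t=23: queue=[H,D,E,B,G,C] q_used=0 → run H
t=24: queue=[H,D,E,B,G,C] q_used=1 → run H
t=25: queue=[H,D,E,B,G,C] q_used=2 → run H
t=26: queue=[D,E,B,G,C,H] q_used=0 → run D
t=27: queue=[D,E,B,G,C,H] q_used=1 → run D
t=28: queue=[E,B,G,C,H] q_used=0 → run E
t=29: queue=[E,B,G,C,H] q_used=1 → run E
t=30: queue=[E,B,G,C,H] q_used=2 → run E
t=31: queue=[B,G,C,H] q_used=0 → run B
t=32: queue=[G,C,H] q_used=0 → run G
t=33: queue=[G,C,H] q_used=1 → run G
t=34: queue=[G,C,H] q_used=2 → run G
t=35: queue=[C,H,G] q_used=0 → run C
t=36: queue=[C,H,G] q_used=1 → run C
t=37: queue=[H,G] q_used=0 → run H
t=38: queue=[H,G] q_used=1 → run H
t=39: queue=[H,G] q_used=2 → run H
t=40: queue=[G,H] q_used=0 → run G
t=41: queue=[H] q_used=0 → run H
t=42: (idle)
t=43: (idle)
t=44: (idle)
t=45: (idle)
t=46: (idle)
t=47: (idle)
t=48: (idle)
t=49: (idle)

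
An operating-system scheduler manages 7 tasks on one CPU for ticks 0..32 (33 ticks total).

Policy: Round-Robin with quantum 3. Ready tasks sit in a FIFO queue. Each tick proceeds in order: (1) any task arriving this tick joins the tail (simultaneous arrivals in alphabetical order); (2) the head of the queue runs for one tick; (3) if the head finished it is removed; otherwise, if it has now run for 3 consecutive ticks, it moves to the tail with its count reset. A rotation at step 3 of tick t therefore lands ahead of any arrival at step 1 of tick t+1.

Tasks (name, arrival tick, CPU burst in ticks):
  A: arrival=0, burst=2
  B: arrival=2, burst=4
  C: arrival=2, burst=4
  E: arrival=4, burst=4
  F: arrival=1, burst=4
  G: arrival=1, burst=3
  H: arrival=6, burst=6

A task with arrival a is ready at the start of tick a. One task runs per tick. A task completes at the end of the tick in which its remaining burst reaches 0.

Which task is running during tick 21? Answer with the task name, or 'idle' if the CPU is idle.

t=0: queue=[A] q_used=0 → run A
t=1: queue=[A,F,G] q_used=1 → run A
t=2: queue=[F,G,B,C] q_used=0 → run F
t=3: queue=[F,G,B,C] q_used=1 → run F
t=4: queue=[F,G,B,C,E] q_used=2 → run F
t=5: queue=[G,B,C,E,F] q_used=0 → run G
t=6: queue=[G,B,C,E,F,H] q_used=1 → run G
t=7: queue=[G,B,C,E,F,H] q_used=2 → run G
t=8: queue=[B,C,E,F,H] q_used=0 → run B
t=9: queue=[B,C,E,F,H] q_used=1 → run B
t=10: queue=[B,C,E,F,H] q_used=2 → run B
t=11: queue=[C,E,F,H,B] q_used=0 → run C
t=12: queue=[C,E,F,H,B] q_used=1 → run C
t=13: queue=[C,E,F,H,B] q_used=2 → run C
t=14: queue=[E,F,H,B,C] q_used=0 → run E
t=15: queue=[E,F,H,B,C] q_used=1 → run E
t=16: queue=[E,F,H,B,C] q_used=2 → run E
t=17: queue=[F,H,B,C,E] q_used=0 → run F
t=18: queue=[H,B,C,E] q_used=0 → run H
t=19: queue=[H,B,C,E] q_used=1 → run H
t=20: queue=[H,B,C,E] q_used=2 → run H
t=21: queue=[B,C,E,H] q_used=0 → run B
t=22: queue=[C,E,H] q_used=0 → run C
t=23: queue=[E,H] q_used=0 → run E
t=24: queue=[H] q_used=0 → run H
t=25: queue=[H] q_used=1 → run H
t=26: queue=[H] q_used=2 → run H
t=27: (idle)
t=28: (idle)
t=29: (idle)
t=30: (idle)
t=31: (idle)
t=32: (idle)

running at tick 21 = B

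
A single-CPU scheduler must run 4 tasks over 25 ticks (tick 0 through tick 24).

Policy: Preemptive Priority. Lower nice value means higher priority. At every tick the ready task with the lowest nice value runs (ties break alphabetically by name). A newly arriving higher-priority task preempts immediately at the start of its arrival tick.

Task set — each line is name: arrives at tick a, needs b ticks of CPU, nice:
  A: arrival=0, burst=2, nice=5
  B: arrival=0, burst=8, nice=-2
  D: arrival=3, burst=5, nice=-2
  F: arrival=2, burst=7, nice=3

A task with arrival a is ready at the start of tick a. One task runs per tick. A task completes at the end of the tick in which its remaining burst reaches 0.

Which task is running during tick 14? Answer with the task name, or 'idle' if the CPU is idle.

t=0: ready={A,B} → run B
t=1: ready={A,B} → run B
t=2: ready={A,B,F} → run B
t=3: ready={A,B,D,F} → run B
t=4: ready={A,B,D,F} → run B
t=5: ready={A,B,D,F} → run B
t=6: ready={A,B,D,F} → run B
t=7: ready={A,B,D,F} → run B
t=8: ready={A,D,F} → run D
t=9: ready={A,D,F} → run D
t=10: ready={A,D,F} → run D
t=11: ready={A,D,F} → run D
t=12: ready={A,D,F} → run D
t=13: ready={A,F} → run F
t=14: ready={A,F} → run F
t=15: ready={A,F} → run F
t=16: ready={A,F} → run F
t=17: ready={A,F} → run F
t=18: ready={A,F} → run F
t=19: ready={A,F} → run F
t=20: ready={A} → run A
t=21: ready={A} → run A
t=22: (idle)
t=23: (idle)
t=24: (idle)

running at tick 14 = F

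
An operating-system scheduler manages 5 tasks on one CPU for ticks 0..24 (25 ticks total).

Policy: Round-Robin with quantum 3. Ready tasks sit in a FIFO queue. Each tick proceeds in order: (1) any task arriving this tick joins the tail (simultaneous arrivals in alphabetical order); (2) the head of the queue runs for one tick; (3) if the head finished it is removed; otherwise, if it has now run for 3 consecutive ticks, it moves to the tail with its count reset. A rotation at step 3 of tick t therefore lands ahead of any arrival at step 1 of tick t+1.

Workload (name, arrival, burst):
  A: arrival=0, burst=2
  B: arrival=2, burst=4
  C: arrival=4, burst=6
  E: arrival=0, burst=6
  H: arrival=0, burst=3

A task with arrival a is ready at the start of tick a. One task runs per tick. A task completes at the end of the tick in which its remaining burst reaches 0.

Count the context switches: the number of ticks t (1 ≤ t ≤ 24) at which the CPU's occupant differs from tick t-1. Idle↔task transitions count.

context switches = 8

t=0: queue=[A,E,H] q_used=0 → run A
t=1: queue=[A,E,H] q_used=1 → run A
t=2: queue=[E,H,B] q_used=0 → run E
t=3: queue=[E,H,B] q_used=1 → run E
t=4: queue=[E,H,B,C] q_used=2 → run E
t=5: queue=[H,B,C,E] q_used=0 → run H
t=6: queue=[H,B,C,E] q_used=1 → run H
t=7: queue=[H,B,C,E] q_used=2 → run H
t=8: queue=[B,C,E] q_used=0 → run B
t=9: queue=[B,C,E] q_used=1 → run B
t=10: queue=[B,C,E] q_used=2 → run B
t=11: queue=[C,E,B] q_used=0 → run C
t=12: queue=[C,E,B] q_used=1 → run C
t=13: queue=[C,E,B] q_used=2 → run C
t=14: queue=[E,B,C] q_used=0 → run E
t=15: queue=[E,B,C] q_used=1 → run E
t=16: queue=[E,B,C] q_used=2 → run E
t=17: queue=[B,C] q_used=0 → run B
t=18: queue=[C] q_used=0 → run C
t=19: queue=[C] q_used=1 → run C
t=20: queue=[C] q_used=2 → run C
t=21: (idle)
t=22: (idle)
t=23: (idle)
t=24: (idle)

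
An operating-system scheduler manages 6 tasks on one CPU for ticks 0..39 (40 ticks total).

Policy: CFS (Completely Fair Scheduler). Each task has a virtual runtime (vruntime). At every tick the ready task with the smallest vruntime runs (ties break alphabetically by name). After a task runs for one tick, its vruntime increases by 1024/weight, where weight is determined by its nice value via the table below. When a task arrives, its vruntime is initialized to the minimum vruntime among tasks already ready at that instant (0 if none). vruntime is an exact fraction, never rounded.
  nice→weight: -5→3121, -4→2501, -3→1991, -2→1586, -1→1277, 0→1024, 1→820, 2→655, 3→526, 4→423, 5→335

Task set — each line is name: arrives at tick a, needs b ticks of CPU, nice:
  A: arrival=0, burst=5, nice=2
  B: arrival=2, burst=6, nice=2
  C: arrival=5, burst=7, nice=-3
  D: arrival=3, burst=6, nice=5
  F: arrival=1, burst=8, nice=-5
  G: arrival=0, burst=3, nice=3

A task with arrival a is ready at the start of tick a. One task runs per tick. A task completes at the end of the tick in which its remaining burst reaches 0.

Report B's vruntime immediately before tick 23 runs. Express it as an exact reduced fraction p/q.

t=0: vr[A=0 G=0] → run A
t=1: vr[A=1024/655 F=0 G=0] → run F
t=2: vr[A=1024/655 B=0 F=1024/3121 G=0] → run B
t=3: vr[A=1024/655 B=1024/655 D=0 F=1024/3121 G=0] → run D
t=4: vr[A=1024/655 B=1024/655 D=1024/335 F=1024/3121 G=0] → run G
t=5: vr[A=1024/655 B=1024/655 C=1024/3121 D=1024/335 F=1024/3121 G=512/263] → run C
t=6: vr[A=1024/655 B=1024/655 C=5234688/6213911 D=1024/335 F=1024/3121 G=512/263] → run F
t=7: vr[A=1024/655 B=1024/655 C=5234688/6213911 D=1024/335 F=2048/3121 G=512/263] → run F
t=8: vr[A=1024/655 B=1024/655 C=5234688/6213911 D=1024/335 F=3072/3121 G=512/263] → run C
t=9: vr[A=1024/655 B=1024/655 C=8430592/6213911 D=1024/335 F=3072/3121 G=512/263] → run F
t=10: vr[A=1024/655 B=1024/655 C=8430592/6213911 D=1024/335 F=4096/3121 G=512/263] → run F
t=11: vr[A=1024/655 B=1024/655 C=8430592/6213911 D=1024/335 F=5120/3121 G=512/263] → run C
t=12: vr[A=1024/655 B=1024/655 C=11626496/6213911 D=1024/335 F=5120/3121 G=512/263] → run A
t=13: vr[A=2048/655 B=1024/655 C=11626496/6213911 D=1024/335 F=5120/3121 G=512/263] → run B
t=14: vr[A=2048/655 B=2048/655 C=11626496/6213911 D=1024/335 F=5120/3121 G=512/263] → run F
t=15: vr[A=2048/655 B=2048/655 C=11626496/6213911 D=1024/335 F=6144/3121 G=512/263] → run C
t=16: vr[A=2048/655 B=2048/655 C=14822400/6213911 D=1024/335 F=6144/3121 G=512/263] → run G
t=17: vr[A=2048/655 B=2048/655 C=14822400/6213911 D=1024/335 F=6144/3121 G=1024/263] → run F
t=18: vr[A=2048/655 B=2048/655 C=14822400/6213911 D=1024/335 F=7168/3121 G=1024/263] → run F
t=19: vr[A=2048/655 B=2048/655 C=14822400/6213911 D=1024/335 G=1024/263] → run C
t=20: vr[A=2048/655 B=2048/655 C=18018304/6213911 D=1024/335 G=1024/263] → run C
t=21: vr[A=2048/655 B=2048/655 C=21214208/6213911 D=1024/335 G=1024/263] → run D
t=22: vr[A=2048/655 B=2048/655 C=21214208/6213911 D=2048/335 G=1024/263] → run A
t=23: vr[A=3072/655 B=2048/655 C=21214208/6213911 D=2048/335 G=1024/263] → run B
t=24: vr[A=3072/655 B=3072/655 C=21214208/6213911 D=2048/335 G=1024/263] → run C
t=25: vr[A=3072/655 B=3072/655 D=2048/335 G=1024/263] → run G
t=26: vr[A=3072/655 B=3072/655 D=2048/335] → run A
t=27: vr[A=4096/655 B=3072/655 D=2048/335] → run B
t=28: vr[A=4096/655 B=4096/655 D=2048/335] → run D
t=29: vr[A=4096/655 B=4096/655 D=3072/335] → run A
t=30: vr[B=4096/655 D=3072/335] → run B
t=31: vr[B=1024/131 D=3072/335] → run B
t=32: vr[D=3072/335] → run D
t=33: vr[D=4096/335] → run D
t=34: vr[D=1024/67] → run D
t=35: (idle)
t=36: (idle)
t=37: (idle)
t=38: (idle)
t=39: (idle)

vruntime(B, start of tick 23) = 2048/655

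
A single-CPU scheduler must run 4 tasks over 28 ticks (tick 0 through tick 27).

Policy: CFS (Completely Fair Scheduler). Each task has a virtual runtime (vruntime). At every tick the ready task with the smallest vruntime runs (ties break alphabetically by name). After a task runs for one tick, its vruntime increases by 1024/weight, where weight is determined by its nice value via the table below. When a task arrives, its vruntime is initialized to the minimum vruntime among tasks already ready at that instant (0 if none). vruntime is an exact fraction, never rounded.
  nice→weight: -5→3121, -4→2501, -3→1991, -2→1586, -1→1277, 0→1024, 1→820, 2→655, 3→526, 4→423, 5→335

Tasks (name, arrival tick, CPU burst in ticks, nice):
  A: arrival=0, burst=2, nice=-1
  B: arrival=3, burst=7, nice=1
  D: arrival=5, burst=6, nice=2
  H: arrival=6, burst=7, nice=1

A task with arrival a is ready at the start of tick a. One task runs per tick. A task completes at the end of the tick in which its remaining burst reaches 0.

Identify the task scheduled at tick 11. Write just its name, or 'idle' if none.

running at tick 11 = B

t=0: vr[A=0] → run A
t=1: vr[A=1024/1277] → run A
t=2: (idle)
t=3: vr[B=0] → run B
t=4: vr[B=256/205] → run B
t=5: vr[B=512/205 D=512/205] → run B
t=6: vr[B=768/205 D=512/205 H=512/205] → run D
t=7: vr[B=768/205 D=109056/26855 H=512/205] → run H
t=8: vr[B=768/205 D=109056/26855 H=768/205] → run B
t=9: vr[B=1024/205 D=109056/26855 H=768/205] → run H
t=10: vr[B=1024/205 D=109056/26855 H=1024/205] → run D
t=11: vr[B=1024/205 D=30208/5371 H=1024/205] → run B
t=12: vr[B=256/41 D=30208/5371 H=1024/205] → run H
t=13: vr[B=256/41 D=30208/5371 H=256/41] → run D
t=14: vr[B=256/41 D=193024/26855 H=256/41] → run B
t=15: vr[B=1536/205 D=193024/26855 H=256/41] → run H
t=16: vr[B=1536/205 D=193024/26855 H=1536/205] → run D
t=17: vr[B=1536/205 D=235008/26855 H=1536/205] → run B
t=18: vr[D=235008/26855 H=1536/205] → run H
t=19: vr[D=235008/26855 H=1792/205] → run H
t=20: vr[D=235008/26855 H=2048/205] → run D
t=21: vr[D=276992/26855 H=2048/205] → run H
t=22: vr[D=276992/26855] → run D
t=23: (idle)
t=24: (idle)
t=25: (idle)
t=26: (idle)
t=27: (idle)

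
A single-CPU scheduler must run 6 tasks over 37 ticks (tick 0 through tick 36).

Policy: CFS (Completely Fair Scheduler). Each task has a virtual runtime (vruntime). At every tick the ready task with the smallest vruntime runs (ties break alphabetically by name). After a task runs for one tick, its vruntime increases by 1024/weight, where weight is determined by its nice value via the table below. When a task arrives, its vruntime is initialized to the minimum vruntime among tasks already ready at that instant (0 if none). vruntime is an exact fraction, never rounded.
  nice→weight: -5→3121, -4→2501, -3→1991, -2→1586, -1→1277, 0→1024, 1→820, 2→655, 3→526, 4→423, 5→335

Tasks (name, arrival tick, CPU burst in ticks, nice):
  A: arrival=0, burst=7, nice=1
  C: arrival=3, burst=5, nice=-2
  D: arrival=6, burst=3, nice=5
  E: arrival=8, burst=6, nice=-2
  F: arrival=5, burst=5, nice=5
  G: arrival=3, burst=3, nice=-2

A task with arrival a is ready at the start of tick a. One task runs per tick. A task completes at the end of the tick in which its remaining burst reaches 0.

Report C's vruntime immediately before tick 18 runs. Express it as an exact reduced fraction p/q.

vruntime(C, start of tick 18) = 1028864/162565

t=0: vr[A=0] → run A
t=1: vr[A=256/205] → run A
t=2: vr[A=512/205] → run A
t=3: vr[A=768/205 C=768/205 G=768/205] → run A
t=4: vr[A=1024/205 C=768/205 G=768/205] → run C
t=5: vr[A=1024/205 C=713984/162565 F=768/205 G=768/205] → run F
t=6: vr[A=1024/205 C=713984/162565 D=768/205 F=18688/2747 G=768/205] → run D
t=7: vr[A=1024/205 C=713984/162565 D=18688/2747 F=18688/2747 G=768/205] → run G
t=8: vr[A=1024/205 C=713984/162565 D=18688/2747 E=713984/162565 F=18688/2747 G=713984/162565] → run C
t=9: vr[A=1024/205 C=818944/162565 D=18688/2747 E=713984/162565 F=18688/2747 G=713984/162565] → run E
t=10: vr[A=1024/205 C=818944/162565 D=18688/2747 E=818944/162565 F=18688/2747 G=713984/162565] → run G
t=11: vr[A=1024/205 C=818944/162565 D=18688/2747 E=818944/162565 F=18688/2747 G=818944/162565] → run A
t=12: vr[A=256/41 C=818944/162565 D=18688/2747 E=818944/162565 F=18688/2747 G=818944/162565] → run C
t=13: vr[A=256/41 C=923904/162565 D=18688/2747 E=818944/162565 F=18688/2747 G=818944/162565] → run E
t=14: vr[A=256/41 C=923904/162565 D=18688/2747 E=923904/162565 F=18688/2747 G=818944/162565] → run G
t=15: vr[A=256/41 C=923904/162565 D=18688/2747 E=923904/162565 F=18688/2747] → run C
t=16: vr[A=256/41 C=1028864/162565 D=18688/2747 E=923904/162565 F=18688/2747] → run E
t=17: vr[A=256/41 C=1028864/162565 D=18688/2747 E=1028864/162565 F=18688/2747] → run A
t=18: vr[A=1536/205 C=1028864/162565 D=18688/2747 E=1028864/162565 F=18688/2747] → run C
t=19: vr[A=1536/205 D=18688/2747 E=1028864/162565 F=18688/2747] → run E
t=20: vr[A=1536/205 D=18688/2747 E=1133824/162565 F=18688/2747] → run D
t=21: vr[A=1536/205 D=135424/13735 E=1133824/162565 F=18688/2747] → run F
t=22: vr[A=1536/205 D=135424/13735 E=1133824/162565 F=135424/13735] → run E
t=23: vr[A=1536/205 D=135424/13735 E=1238784/162565 F=135424/13735] → run A
t=24: vr[D=135424/13735 E=1238784/162565 F=135424/13735] → run E
t=25: vr[D=135424/13735 F=135424/13735] → run D
t=26: vr[F=135424/13735] → run F
t=27: vr[F=177408/13735] → run F
t=28: vr[F=219392/13735] → run F
t=29: (idle)
t=30: (idle)
t=31: (idle)
t=32: (idle)
t=33: (idle)
t=34: (idle)
t=35: (idle)
t=36: (idle)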